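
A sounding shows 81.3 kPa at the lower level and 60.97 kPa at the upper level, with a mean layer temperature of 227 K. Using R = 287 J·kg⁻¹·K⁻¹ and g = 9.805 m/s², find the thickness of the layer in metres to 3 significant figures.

Δz ≈ 1910 m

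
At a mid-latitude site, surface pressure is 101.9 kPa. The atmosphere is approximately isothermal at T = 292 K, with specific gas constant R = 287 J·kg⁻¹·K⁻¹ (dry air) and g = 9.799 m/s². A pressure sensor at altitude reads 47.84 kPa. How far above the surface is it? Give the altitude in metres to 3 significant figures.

Scale height: H = RT/g = 287 × 292 / 9.799 = 8552.3 m.
Invert the barometric formula: z = H ln(P₀/P).
P₀/P = 101.9/47.84 = 2.1300; ln(2.1300) = 0.75612.
z = 8552.3 × 0.75612 = 6466.6 m.

z ≈ 6470 m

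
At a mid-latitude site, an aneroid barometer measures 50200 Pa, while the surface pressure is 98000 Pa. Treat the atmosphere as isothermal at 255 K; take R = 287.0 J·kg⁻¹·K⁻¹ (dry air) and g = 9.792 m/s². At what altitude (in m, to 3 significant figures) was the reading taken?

z ≈ 5000 m

Scale height: H = RT/g = 287.0 × 255 / 9.792 = 7474.0 m.
Invert the barometric formula: z = H ln(P₀/P).
P₀/P = 98000/50200 = 1.9522; ln(1.9522) = 0.66896.
z = 7474.0 × 0.66896 = 4999.8 m.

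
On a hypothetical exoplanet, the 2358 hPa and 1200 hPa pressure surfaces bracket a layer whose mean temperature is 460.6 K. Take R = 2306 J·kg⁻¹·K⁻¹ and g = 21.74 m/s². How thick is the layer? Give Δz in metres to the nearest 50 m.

Δz ≈ 33000 m

Hypsometric equation: Δz = (R T̄/g) ln(P₁/P₂).
R T̄/g = 2306 × 460.6 / 21.74 = 48857 m.
ln(2358/1200) = ln(1.9650) = 0.67549.
Δz = 48857 × 0.67549 = 33002 m.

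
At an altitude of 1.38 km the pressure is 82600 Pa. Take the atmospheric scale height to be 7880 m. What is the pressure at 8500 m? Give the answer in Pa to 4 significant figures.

P ≈ 33460 Pa

Between two levels, P₂ = P₁ exp(−Δz/H) with Δz = z₂ − z₁.
Δz = 8500.0 − 1380.0 = 7120.0 m; Δz/H = 7120.0/7880.0 = 0.90355.
P₂ = 82600 × exp(−0.90355) = 82600 × 0.40513 = 33464 Pa.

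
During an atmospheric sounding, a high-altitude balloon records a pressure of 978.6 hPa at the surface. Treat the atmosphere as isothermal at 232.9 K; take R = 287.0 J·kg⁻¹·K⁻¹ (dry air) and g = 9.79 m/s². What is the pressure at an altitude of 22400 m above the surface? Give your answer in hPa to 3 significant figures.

P ≈ 36.8 hPa

Scale height: H = RT/g = 287.0 × 232.9 / 9.79 = 6827.6 m.
Barometric formula: P = P₀ exp(−z/H).
z/H = 22400/6827.6 = 3.2808; exp(−3.2808) = 0.037598.
P = 978.6 × 0.037598 = 36.793 hPa.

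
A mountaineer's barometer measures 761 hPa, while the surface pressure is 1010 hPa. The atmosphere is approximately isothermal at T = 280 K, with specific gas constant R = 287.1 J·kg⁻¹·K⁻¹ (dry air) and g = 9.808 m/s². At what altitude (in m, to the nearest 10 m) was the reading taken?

Scale height: H = RT/g = 287.1 × 280 / 9.808 = 8196.2 m.
Invert the barometric formula: z = H ln(P₀/P).
P₀/P = 1010/761 = 1.3272; ln(1.3272) = 0.28307.
z = 8196.2 × 0.28307 = 2320.1 m.

z ≈ 2320 m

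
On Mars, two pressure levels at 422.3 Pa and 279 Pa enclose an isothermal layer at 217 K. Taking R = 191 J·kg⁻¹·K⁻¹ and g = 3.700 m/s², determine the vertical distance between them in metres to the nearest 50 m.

Δz ≈ 4650 m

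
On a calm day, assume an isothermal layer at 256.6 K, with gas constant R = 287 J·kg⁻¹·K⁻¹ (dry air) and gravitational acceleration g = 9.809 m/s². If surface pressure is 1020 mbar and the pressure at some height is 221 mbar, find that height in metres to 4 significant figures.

z ≈ 11480 m

Scale height: H = RT/g = 287 × 256.6 / 9.809 = 7507.8 m.
Invert the barometric formula: z = H ln(P₀/P).
P₀/P = 1020/221 = 4.6154; ln(4.6154) = 1.5294.
z = 7507.8 × 1.5294 = 11482 m.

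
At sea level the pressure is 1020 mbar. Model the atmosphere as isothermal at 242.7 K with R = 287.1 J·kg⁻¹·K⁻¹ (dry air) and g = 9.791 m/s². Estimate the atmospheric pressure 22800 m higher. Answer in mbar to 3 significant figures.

P ≈ 41.4 mbar

Scale height: H = RT/g = 287.1 × 242.7 / 9.791 = 7116.7 m.
Barometric formula: P = P₀ exp(−z/H).
z/H = 22800/7116.7 = 3.2037; exp(−3.2037) = 0.040612.
P = 1020 × 0.040612 = 41.424 mbar.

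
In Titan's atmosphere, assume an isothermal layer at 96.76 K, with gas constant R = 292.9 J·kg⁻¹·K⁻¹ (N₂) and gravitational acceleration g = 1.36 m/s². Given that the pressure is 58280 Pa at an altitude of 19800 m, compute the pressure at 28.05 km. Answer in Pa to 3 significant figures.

P ≈ 39200 Pa

Scale height: H = RT/g = 292.9 × 96.76 / 1.36 = 20839 m.
Between two levels, P₂ = P₁ exp(−Δz/H) with Δz = z₂ − z₁.
Δz = 28050 − 19800 = 8250.0 m; Δz/H = 8250.0/20839 = 0.39589.
P₂ = 58280 × exp(−0.39589) = 58280 × 0.67308 = 39227 Pa.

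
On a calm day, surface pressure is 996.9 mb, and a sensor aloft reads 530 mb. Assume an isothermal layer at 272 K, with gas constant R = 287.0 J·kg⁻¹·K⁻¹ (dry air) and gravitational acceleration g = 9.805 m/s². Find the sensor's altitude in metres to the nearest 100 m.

z ≈ 5000 m

Scale height: H = RT/g = 287.0 × 272 / 9.805 = 7961.7 m.
Invert the barometric formula: z = H ln(P₀/P).
P₀/P = 996.9/530 = 1.8809; ln(1.8809) = 0.63175.
z = 7961.7 × 0.63175 = 5029.8 m.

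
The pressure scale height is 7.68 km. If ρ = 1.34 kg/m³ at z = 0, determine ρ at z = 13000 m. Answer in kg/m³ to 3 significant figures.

In an isothermal atmosphere, density decays like pressure: ρ = ρ₀ exp(−z/H).
z/H = 13000/7680.0 = 1.6927; exp(−1.6927) = 0.18402.
ρ = 1.34 × 0.18402 = 0.24659 kg/m³.

ρ ≈ 0.247 kg/m³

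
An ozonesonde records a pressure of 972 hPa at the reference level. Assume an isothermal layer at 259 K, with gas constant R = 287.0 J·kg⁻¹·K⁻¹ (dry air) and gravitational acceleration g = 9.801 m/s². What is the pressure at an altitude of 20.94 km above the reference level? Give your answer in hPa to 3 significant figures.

P ≈ 61.5 hPa

Scale height: H = RT/g = 287.0 × 259 / 9.801 = 7584.2 m.
Barometric formula: P = P₀ exp(−z/H).
z/H = 20940/7584.2 = 2.7610; exp(−2.7610) = 0.063229.
P = 972 × 0.063229 = 61.459 hPa.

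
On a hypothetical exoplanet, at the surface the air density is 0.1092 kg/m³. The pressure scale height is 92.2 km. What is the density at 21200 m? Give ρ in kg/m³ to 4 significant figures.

ρ ≈ 0.08677 kg/m³

In an isothermal atmosphere, density decays like pressure: ρ = ρ₀ exp(−z/H).
z/H = 21200/92200 = 0.22993; exp(−0.22993) = 0.79459.
ρ = 0.1092 × 0.79459 = 0.086769 kg/m³.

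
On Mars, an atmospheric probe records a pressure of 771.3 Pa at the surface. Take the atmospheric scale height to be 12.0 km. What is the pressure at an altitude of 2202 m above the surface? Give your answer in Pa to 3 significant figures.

P ≈ 642 Pa

Barometric formula: P = P₀ exp(−z/H).
z/H = 2202.0/12000 = 0.18350; exp(−0.18350) = 0.83235.
P = 771.3 × 0.83235 = 641.99 Pa.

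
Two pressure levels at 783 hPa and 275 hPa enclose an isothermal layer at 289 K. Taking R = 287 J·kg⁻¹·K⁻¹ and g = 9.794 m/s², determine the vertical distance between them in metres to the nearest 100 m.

Hypsometric equation: Δz = (R T̄/g) ln(P₁/P₂).
R T̄/g = 287 × 289 / 9.794 = 8468.8 m.
ln(783/275) = ln(2.8473) = 1.0464.
Δz = 8468.8 × 1.0464 = 8861.8 m.

Δz ≈ 8900 m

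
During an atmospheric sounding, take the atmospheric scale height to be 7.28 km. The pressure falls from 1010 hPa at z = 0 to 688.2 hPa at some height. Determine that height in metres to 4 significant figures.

Invert the barometric formula: z = H ln(P₀/P).
P₀/P = 1010/688.2 = 1.4676; ln(1.4676) = 0.38363.
z = 7280.0 × 0.38363 = 2792.8 m.

z ≈ 2793 m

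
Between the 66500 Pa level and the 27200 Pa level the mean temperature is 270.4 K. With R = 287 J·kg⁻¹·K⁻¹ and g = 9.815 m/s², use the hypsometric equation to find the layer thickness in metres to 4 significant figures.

Hypsometric equation: Δz = (R T̄/g) ln(P₁/P₂).
R T̄/g = 287 × 270.4 / 9.815 = 7906.8 m.
ln(66500/27200) = ln(2.4449) = 0.89400.
Δz = 7906.8 × 0.89400 = 7068.7 m.

Δz ≈ 7069 m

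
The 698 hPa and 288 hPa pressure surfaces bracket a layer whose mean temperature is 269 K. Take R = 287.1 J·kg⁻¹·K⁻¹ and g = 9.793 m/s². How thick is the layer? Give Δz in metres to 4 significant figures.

Hypsometric equation: Δz = (R T̄/g) ln(P₁/P₂).
R T̄/g = 287.1 × 269 / 9.793 = 7886.2 m.
ln(698/288) = ln(2.4236) = 0.88525.
Δz = 7886.2 × 0.88525 = 6981.3 m.

Δz ≈ 6981 m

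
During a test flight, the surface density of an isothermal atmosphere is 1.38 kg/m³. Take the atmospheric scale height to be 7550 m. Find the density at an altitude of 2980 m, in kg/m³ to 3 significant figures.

ρ ≈ 0.930 kg/m³

In an isothermal atmosphere, density decays like pressure: ρ = ρ₀ exp(−z/H).
z/H = 2980.0/7550.0 = 0.39470; exp(−0.39470) = 0.67388.
ρ = 1.38 × 0.67388 = 0.92995 kg/m³.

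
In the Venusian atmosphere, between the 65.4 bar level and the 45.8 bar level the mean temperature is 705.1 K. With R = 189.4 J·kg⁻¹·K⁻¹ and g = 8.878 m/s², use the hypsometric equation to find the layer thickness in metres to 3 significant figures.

Δz ≈ 5360 m

Hypsometric equation: Δz = (R T̄/g) ln(P₁/P₂).
R T̄/g = 189.4 × 705.1 / 8.878 = 15042 m.
ln(65.4/45.8) = ln(1.4279) = 0.35620.
Δz = 15042 × 0.35620 = 5358.0 m.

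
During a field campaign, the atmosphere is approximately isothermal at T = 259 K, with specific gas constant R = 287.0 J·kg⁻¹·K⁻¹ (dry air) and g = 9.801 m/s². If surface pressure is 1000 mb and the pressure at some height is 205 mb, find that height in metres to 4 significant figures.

z ≈ 12020 m

Scale height: H = RT/g = 287.0 × 259 / 9.801 = 7584.2 m.
Invert the barometric formula: z = H ln(P₀/P).
P₀/P = 1000/205 = 4.8780; ln(4.8780) = 1.5847.
z = 7584.2 × 1.5847 = 12019 m.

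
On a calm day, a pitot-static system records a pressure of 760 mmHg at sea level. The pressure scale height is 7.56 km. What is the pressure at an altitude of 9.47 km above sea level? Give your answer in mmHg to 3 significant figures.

P ≈ 217 mmHg

Barometric formula: P = P₀ exp(−z/H).
z/H = 9470.0/7560.0 = 1.2526; exp(−1.2526) = 0.28576.
P = 760 × 0.28576 = 217.18 mmHg.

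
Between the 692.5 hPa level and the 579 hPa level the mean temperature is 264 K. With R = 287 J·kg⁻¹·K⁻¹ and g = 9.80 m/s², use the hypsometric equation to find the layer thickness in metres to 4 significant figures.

Hypsometric equation: Δz = (R T̄/g) ln(P₁/P₂).
R T̄/g = 287 × 264 / 9.80 = 7731.4 m.
ln(692.5/579) = ln(1.1960) = 0.17898.
Δz = 7731.4 × 0.17898 = 1383.8 m.

Δz ≈ 1384 m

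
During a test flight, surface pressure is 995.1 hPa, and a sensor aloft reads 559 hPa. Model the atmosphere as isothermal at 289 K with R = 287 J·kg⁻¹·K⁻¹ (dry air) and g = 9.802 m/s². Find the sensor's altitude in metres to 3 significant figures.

Scale height: H = RT/g = 287 × 289 / 9.802 = 8461.8 m.
Invert the barometric formula: z = H ln(P₀/P).
P₀/P = 995.1/559 = 1.7801; ln(1.7801) = 0.57667.
z = 8461.8 × 0.57667 = 4879.7 m.

z ≈ 4880 m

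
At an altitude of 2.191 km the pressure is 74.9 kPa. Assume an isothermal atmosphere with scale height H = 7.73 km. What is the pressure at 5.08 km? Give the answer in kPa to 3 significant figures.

P ≈ 51.5 kPa

Between two levels, P₂ = P₁ exp(−Δz/H) with Δz = z₂ − z₁.
Δz = 5080.0 − 2191.0 = 2889.0 m; Δz/H = 2889.0/7730.0 = 0.37374.
P₂ = 74.9 × exp(−0.37374) = 74.9 × 0.68816 = 51.543 kPa.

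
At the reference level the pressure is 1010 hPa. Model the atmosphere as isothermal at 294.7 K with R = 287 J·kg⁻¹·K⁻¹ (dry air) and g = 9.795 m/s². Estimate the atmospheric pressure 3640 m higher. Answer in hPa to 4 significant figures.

P ≈ 662.6 hPa

Scale height: H = RT/g = 287 × 294.7 / 9.795 = 8634.9 m.
Barometric formula: P = P₀ exp(−z/H).
z/H = 3640.0/8634.9 = 0.42155; exp(−0.42155) = 0.65603.
P = 1010 × 0.65603 = 662.59 hPa.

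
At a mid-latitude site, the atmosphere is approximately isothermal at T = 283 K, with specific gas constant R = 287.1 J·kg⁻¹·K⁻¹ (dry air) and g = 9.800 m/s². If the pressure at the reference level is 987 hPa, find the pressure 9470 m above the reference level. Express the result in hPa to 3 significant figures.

Scale height: H = RT/g = 287.1 × 283 / 9.800 = 8290.7 m.
Barometric formula: P = P₀ exp(−z/H).
z/H = 9470.0/8290.7 = 1.1422; exp(−1.1422) = 0.31912.
P = 987 × 0.31912 = 314.97 hPa.

P ≈ 315 hPa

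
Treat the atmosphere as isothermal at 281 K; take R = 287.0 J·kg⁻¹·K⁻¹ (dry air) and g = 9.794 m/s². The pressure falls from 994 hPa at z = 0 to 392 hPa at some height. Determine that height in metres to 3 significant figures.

z ≈ 7660 m

Scale height: H = RT/g = 287.0 × 281 / 9.794 = 8234.3 m.
Invert the barometric formula: z = H ln(P₀/P).
P₀/P = 994/392 = 2.5357; ln(2.5357) = 0.93047.
z = 8234.3 × 0.93047 = 7661.8 m.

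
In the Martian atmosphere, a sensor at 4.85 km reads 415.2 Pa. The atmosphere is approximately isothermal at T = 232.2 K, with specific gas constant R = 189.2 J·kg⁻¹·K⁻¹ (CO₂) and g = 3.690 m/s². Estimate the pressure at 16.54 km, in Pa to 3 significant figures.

P ≈ 156 Pa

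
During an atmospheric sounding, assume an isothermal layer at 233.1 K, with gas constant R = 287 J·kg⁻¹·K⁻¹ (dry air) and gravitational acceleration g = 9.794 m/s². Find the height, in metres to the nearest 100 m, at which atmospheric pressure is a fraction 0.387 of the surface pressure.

z ≈ 6500 m

Scale height: H = RT/g = 287 × 233.1 / 9.794 = 6830.7 m.
Set P/P₀ = exp(−z/H) = 0.387, so z = −H ln(0.387).
−ln(0.387) = 0.94933; z = 6830.7 × 0.94933 = 6484.6 m.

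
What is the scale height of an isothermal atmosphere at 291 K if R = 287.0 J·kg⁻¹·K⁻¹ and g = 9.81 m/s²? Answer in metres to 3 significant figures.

H ≈ 8510 m

The scale height of an isothermal atmosphere is H = RT/g.
H = 287.0 × 291 / 9.81 = 83517/9.81 = 8513.5 m.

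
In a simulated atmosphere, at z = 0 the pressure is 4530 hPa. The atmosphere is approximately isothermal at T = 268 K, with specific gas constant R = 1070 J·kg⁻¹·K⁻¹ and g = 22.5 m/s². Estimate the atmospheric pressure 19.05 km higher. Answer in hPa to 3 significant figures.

Scale height: H = RT/g = 1070 × 268 / 22.5 = 12745 m.
Barometric formula: P = P₀ exp(−z/H).
z/H = 19050/12745 = 1.4947; exp(−1.4947) = 0.22432.
P = 4530 × 0.22432 = 1016.2 hPa.

P ≈ 1020 hPa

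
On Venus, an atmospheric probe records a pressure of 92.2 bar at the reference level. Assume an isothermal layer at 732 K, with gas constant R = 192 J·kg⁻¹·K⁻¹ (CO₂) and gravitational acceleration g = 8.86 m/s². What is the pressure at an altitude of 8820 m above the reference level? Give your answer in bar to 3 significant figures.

Scale height: H = RT/g = 192 × 732 / 8.86 = 15863 m.
Barometric formula: P = P₀ exp(−z/H).
z/H = 8820.0/15863 = 0.55601; exp(−0.55601) = 0.57349.
P = 92.2 × 0.57349 = 52.876 bar.

P ≈ 52.9 bar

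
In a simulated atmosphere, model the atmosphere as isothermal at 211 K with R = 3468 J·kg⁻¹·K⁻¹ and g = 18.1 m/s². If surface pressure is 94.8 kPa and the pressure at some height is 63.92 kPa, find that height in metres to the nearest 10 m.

z ≈ 15930 m

Scale height: H = RT/g = 3468 × 211 / 18.1 = 40428 m.
Invert the barometric formula: z = H ln(P₀/P).
P₀/P = 94.8/63.92 = 1.4831; ln(1.4831) = 0.39413.
z = 40428 × 0.39413 = 15934 m.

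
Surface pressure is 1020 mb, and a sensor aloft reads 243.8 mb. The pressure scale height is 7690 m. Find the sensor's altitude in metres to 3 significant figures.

z ≈ 11000 m

Invert the barometric formula: z = H ln(P₀/P).
P₀/P = 1020/243.8 = 4.1838; ln(4.1838) = 1.4312.
z = 7690.0 × 1.4312 = 11006 m.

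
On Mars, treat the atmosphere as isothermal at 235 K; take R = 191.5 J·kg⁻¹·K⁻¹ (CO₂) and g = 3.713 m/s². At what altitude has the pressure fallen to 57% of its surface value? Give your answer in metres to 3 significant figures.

z ≈ 6810 m

Scale height: H = RT/g = 191.5 × 235 / 3.713 = 12120 m.
Set P/P₀ = exp(−z/H) = 0.57, so z = −H ln(0.57).
−ln(0.57) = 0.56212; z = 12120 × 0.56212 = 6812.9 m.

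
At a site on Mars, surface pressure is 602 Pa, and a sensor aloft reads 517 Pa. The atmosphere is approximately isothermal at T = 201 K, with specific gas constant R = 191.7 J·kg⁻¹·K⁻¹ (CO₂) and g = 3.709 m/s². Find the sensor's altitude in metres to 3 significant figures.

Scale height: H = RT/g = 191.7 × 201 / 3.709 = 10389 m.
Invert the barometric formula: z = H ln(P₀/P).
P₀/P = 602/517 = 1.1644; ln(1.1644) = 0.15221.
z = 10389 × 0.15221 = 1581.3 m.

z ≈ 1580 m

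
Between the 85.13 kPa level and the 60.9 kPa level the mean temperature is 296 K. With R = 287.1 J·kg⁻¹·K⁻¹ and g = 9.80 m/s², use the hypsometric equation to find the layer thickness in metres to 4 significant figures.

Δz ≈ 2905 m

Hypsometric equation: Δz = (R T̄/g) ln(P₁/P₂).
R T̄/g = 287.1 × 296 / 9.80 = 8671.6 m.
ln(85.13/60.9) = ln(1.3979) = 0.33497.
Δz = 8671.6 × 0.33497 = 2904.7 m.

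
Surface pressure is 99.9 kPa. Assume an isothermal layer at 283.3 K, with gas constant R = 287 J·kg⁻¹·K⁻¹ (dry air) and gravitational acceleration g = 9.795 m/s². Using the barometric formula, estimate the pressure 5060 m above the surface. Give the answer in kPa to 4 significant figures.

Scale height: H = RT/g = 287 × 283.3 / 9.795 = 8300.9 m.
Barometric formula: P = P₀ exp(−z/H).
z/H = 5060.0/8300.9 = 0.60957; exp(−0.60957) = 0.54358.
P = 99.9 × 0.54358 = 54.304 kPa.

P ≈ 54.30 kPa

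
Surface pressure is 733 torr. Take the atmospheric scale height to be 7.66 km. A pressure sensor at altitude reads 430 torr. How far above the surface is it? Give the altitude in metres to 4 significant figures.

z ≈ 4086 m

Invert the barometric formula: z = H ln(P₀/P).
P₀/P = 733/430 = 1.7047; ln(1.7047) = 0.53339.
z = 7660.0 × 0.53339 = 4085.8 m.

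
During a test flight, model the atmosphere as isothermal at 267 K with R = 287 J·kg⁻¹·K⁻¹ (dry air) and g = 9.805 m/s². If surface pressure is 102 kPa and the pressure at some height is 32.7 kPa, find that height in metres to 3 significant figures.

z ≈ 8890 m

Scale height: H = RT/g = 287 × 267 / 9.805 = 7815.3 m.
Invert the barometric formula: z = H ln(P₀/P).
P₀/P = 102/32.7 = 3.1193; ln(3.1193) = 1.1376.
z = 7815.3 × 1.1376 = 8890.7 m.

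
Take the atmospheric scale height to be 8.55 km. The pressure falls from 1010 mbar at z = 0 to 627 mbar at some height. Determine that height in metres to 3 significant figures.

Invert the barometric formula: z = H ln(P₀/P).
P₀/P = 1010/627 = 1.6108; ln(1.6108) = 0.47673.
z = 8550.0 × 0.47673 = 4076.0 m.

z ≈ 4080 m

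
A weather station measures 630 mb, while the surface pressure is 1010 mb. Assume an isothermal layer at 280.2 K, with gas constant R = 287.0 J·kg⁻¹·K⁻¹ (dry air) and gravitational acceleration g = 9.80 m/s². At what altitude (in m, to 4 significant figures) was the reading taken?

z ≈ 3873 m

Scale height: H = RT/g = 287.0 × 280.2 / 9.80 = 8205.9 m.
Invert the barometric formula: z = H ln(P₀/P).
P₀/P = 1010/630 = 1.6032; ln(1.6032) = 0.47200.
z = 8205.9 × 0.47200 = 3873.2 m.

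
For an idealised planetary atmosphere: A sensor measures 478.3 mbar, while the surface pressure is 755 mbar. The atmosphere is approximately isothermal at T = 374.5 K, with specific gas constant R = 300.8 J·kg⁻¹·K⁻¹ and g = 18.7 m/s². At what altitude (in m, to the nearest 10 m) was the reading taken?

Scale height: H = RT/g = 300.8 × 374.5 / 18.7 = 6024.0 m.
Invert the barometric formula: z = H ln(P₀/P).
P₀/P = 755/478.3 = 1.5785; ln(1.5785) = 0.45648.
z = 6024.0 × 0.45648 = 2749.8 m.

z ≈ 2750 m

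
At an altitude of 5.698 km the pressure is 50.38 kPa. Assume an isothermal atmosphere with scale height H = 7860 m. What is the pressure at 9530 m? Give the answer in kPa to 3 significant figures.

Between two levels, P₂ = P₁ exp(−Δz/H) with Δz = z₂ − z₁.
Δz = 9530.0 − 5698.0 = 3832.0 m; Δz/H = 3832.0/7860.0 = 0.48753.
P₂ = 50.38 × exp(−0.48753) = 50.38 × 0.61414 = 30.940 kPa.

P ≈ 30.9 kPa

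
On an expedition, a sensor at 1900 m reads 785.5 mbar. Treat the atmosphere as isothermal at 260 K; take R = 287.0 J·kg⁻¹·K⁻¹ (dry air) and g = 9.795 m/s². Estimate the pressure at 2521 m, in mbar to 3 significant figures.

Scale height: H = RT/g = 287.0 × 260 / 9.795 = 7618.2 m.
Between two levels, P₂ = P₁ exp(−Δz/H) with Δz = z₂ − z₁.
Δz = 2521.0 − 1900.0 = 621.00 m; Δz/H = 621.00/7618.2 = 0.081515.
P₂ = 785.5 × exp(−0.081515) = 785.5 × 0.92172 = 724.01 mbar.

P ≈ 724 mbar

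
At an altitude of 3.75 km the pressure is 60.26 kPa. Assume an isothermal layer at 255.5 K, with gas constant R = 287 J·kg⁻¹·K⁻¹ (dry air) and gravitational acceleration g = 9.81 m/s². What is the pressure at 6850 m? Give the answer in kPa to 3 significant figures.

P ≈ 39.8 kPa

Scale height: H = RT/g = 287 × 255.5 / 9.81 = 7474.9 m.
Between two levels, P₂ = P₁ exp(−Δz/H) with Δz = z₂ − z₁.
Δz = 6850.0 − 3750.0 = 3100.0 m; Δz/H = 3100.0/7474.9 = 0.41472.
P₂ = 60.26 × exp(−0.41472) = 60.26 × 0.66053 = 39.804 kPa.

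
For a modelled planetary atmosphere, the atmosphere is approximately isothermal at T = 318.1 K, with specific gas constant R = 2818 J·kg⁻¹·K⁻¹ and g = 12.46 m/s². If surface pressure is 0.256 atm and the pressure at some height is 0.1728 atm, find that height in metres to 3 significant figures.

z ≈ 28300 m

Scale height: H = RT/g = 2818 × 318.1 / 12.46 = 71943 m.
Invert the barometric formula: z = H ln(P₀/P).
P₀/P = 0.256/0.1728 = 1.4815; ln(1.4815) = 0.39306.
z = 71943 × 0.39306 = 28278 m.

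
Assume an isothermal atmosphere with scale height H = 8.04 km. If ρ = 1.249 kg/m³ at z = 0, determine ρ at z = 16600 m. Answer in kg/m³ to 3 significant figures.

ρ ≈ 0.158 kg/m³

In an isothermal atmosphere, density decays like pressure: ρ = ρ₀ exp(−z/H).
z/H = 16600/8040.0 = 2.0647; exp(−2.0647) = 0.12686.
ρ = 1.249 × 0.12686 = 0.15845 kg/m³.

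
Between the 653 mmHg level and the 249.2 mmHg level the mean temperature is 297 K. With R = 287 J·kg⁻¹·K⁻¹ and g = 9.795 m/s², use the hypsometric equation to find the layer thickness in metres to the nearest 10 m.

Δz ≈ 8380 m

Hypsometric equation: Δz = (R T̄/g) ln(P₁/P₂).
R T̄/g = 287 × 297 / 9.795 = 8702.3 m.
ln(653/249.2) = ln(2.6204) = 0.96333.
Δz = 8702.3 × 0.96333 = 8383.2 m.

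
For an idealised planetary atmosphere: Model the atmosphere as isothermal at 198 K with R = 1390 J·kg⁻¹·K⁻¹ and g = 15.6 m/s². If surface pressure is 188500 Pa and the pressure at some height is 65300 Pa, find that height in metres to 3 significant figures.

z ≈ 18700 m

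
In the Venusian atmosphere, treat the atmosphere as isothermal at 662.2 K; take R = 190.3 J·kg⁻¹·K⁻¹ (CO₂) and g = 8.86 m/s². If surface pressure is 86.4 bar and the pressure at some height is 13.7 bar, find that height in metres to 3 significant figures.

Scale height: H = RT/g = 190.3 × 662.2 / 8.86 = 14223 m.
Invert the barometric formula: z = H ln(P₀/P).
P₀/P = 86.4/13.7 = 6.3066; ln(6.3066) = 1.8416.
z = 14223 × 1.8416 = 26193 m.

z ≈ 26200 m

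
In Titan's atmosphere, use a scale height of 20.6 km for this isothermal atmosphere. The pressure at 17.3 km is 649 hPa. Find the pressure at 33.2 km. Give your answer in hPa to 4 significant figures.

P ≈ 299.9 hPa

Between two levels, P₂ = P₁ exp(−Δz/H) with Δz = z₂ − z₁.
Δz = 33200 − 17300 = 15900 m; Δz/H = 15900/20600 = 0.77184.
P₂ = 649 × exp(−0.77184) = 649 × 0.46216 = 299.94 hPa.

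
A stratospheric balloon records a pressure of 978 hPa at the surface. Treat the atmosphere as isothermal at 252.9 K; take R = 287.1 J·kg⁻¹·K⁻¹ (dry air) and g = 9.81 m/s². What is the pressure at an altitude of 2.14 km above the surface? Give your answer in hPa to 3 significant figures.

Scale height: H = RT/g = 287.1 × 252.9 / 9.81 = 7401.4 m.
Barometric formula: P = P₀ exp(−z/H).
z/H = 2140.0/7401.4 = 0.28913; exp(−0.28913) = 0.74891.
P = 978 × 0.74891 = 732.43 hPa.

P ≈ 732 hPa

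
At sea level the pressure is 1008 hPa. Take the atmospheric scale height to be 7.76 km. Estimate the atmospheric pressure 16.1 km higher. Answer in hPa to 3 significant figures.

Barometric formula: P = P₀ exp(−z/H).
z/H = 16100/7760.0 = 2.0747; exp(−2.0747) = 0.12559.
P = 1008 × 0.12559 = 126.59 hPa.

P ≈ 127 hPa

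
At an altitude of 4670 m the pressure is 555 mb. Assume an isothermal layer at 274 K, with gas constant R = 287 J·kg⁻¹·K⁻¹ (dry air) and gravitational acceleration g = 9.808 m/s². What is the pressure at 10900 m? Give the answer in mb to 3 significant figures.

Scale height: H = RT/g = 287 × 274 / 9.808 = 8017.7 m.
Between two levels, P₂ = P₁ exp(−Δz/H) with Δz = z₂ − z₁.
Δz = 10900 − 4670.0 = 6230.0 m; Δz/H = 6230.0/8017.7 = 0.77703.
P₂ = 555 × exp(−0.77703) = 555 × 0.45977 = 255.17 mb.

P ≈ 255 mb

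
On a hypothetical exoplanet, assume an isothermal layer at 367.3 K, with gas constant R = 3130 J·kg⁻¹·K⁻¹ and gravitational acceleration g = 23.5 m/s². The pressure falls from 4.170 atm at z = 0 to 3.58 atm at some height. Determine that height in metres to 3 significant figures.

Scale height: H = RT/g = 3130 × 367.3 / 23.5 = 48921 m.
Invert the barometric formula: z = H ln(P₀/P).
P₀/P = 4.170/3.58 = 1.1648; ln(1.1648) = 0.15255.
z = 48921 × 0.15255 = 7462.9 m.

z ≈ 7460 m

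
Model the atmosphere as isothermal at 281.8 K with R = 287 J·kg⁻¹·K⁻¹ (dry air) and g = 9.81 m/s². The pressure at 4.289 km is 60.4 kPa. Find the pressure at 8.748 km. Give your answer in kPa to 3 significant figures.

P ≈ 35.2 kPa

Scale height: H = RT/g = 287 × 281.8 / 9.81 = 8244.3 m.
Between two levels, P₂ = P₁ exp(−Δz/H) with Δz = z₂ − z₁.
Δz = 8748.0 − 4289.0 = 4459.0 m; Δz/H = 4459.0/8244.3 = 0.54086.
P₂ = 60.4 × exp(−0.54086) = 60.4 × 0.58225 = 35.168 kPa.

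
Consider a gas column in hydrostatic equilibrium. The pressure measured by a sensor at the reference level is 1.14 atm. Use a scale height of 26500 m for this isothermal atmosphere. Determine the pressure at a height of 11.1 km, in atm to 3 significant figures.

P ≈ 0.750 atm

Barometric formula: P = P₀ exp(−z/H).
z/H = 11100/26500 = 0.41887; exp(−0.41887) = 0.65779.
P = 1.14 × 0.65779 = 0.74988 atm.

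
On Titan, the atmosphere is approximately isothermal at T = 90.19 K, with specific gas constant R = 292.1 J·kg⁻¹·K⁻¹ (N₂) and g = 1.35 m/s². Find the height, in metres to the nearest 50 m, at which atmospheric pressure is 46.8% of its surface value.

Scale height: H = RT/g = 292.1 × 90.19 / 1.35 = 19514 m.
Set P/P₀ = exp(−z/H) = 0.468, so z = −H ln(0.468).
−ln(0.468) = 0.75929; z = 19514 × 0.75929 = 14817 m.

z ≈ 14800 m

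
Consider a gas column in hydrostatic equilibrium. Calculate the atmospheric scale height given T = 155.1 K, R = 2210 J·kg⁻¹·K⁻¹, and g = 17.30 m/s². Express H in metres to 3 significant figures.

H ≈ 19800 m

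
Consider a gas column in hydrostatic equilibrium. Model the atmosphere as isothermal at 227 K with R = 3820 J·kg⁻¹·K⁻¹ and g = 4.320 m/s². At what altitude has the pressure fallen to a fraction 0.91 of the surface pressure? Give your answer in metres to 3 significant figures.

Scale height: H = RT/g = 3820 × 227 / 4.320 = 200730 m.
Set P/P₀ = exp(−z/H) = 0.91, so z = −H ln(0.91).
−ln(0.91) = 0.094311; z = 200730 × 0.094311 = 18931 m.

z ≈ 18900 m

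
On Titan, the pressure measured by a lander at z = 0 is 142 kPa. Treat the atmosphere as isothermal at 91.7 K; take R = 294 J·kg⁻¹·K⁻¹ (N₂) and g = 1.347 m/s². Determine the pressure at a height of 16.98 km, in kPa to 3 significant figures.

P ≈ 60.8 kPa

Scale height: H = RT/g = 294 × 91.7 / 1.347 = 20015 m.
Barometric formula: P = P₀ exp(−z/H).
z/H = 16980/20015 = 0.84836; exp(−0.84836) = 0.42812.
P = 142 × 0.42812 = 60.793 kPa.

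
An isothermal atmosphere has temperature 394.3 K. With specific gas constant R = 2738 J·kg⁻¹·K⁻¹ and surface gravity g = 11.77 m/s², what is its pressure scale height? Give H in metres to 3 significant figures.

H ≈ 91700 m

The scale height of an isothermal atmosphere is H = RT/g.
H = 2738 × 394.3 / 11.77 = 1079600/11.77 = 91725 m.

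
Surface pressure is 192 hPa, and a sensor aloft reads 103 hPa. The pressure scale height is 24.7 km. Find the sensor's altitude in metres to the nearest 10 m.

z ≈ 15380 m

Invert the barometric formula: z = H ln(P₀/P).
P₀/P = 192/103 = 1.8641; ln(1.8641) = 0.62278.
z = 24700 × 0.62278 = 15383 m.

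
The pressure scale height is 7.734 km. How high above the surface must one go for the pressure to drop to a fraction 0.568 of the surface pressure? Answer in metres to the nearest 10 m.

Set P/P₀ = exp(−z/H) = 0.568, so z = −H ln(0.568).
−ln(0.568) = 0.56563; z = 7734.0 × 0.56563 = 4374.6 m.

z ≈ 4370 m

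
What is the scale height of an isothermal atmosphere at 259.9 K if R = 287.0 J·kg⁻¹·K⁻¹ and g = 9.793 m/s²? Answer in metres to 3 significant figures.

The scale height of an isothermal atmosphere is H = RT/g.
H = 287.0 × 259.9 / 9.793 = 74591/9.793 = 7616.8 m.

H ≈ 7620 m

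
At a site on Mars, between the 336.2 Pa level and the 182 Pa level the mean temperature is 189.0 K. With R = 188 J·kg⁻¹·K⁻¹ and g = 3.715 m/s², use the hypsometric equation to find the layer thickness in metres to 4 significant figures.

Δz ≈ 5870 m

Hypsometric equation: Δz = (R T̄/g) ln(P₁/P₂).
R T̄/g = 188 × 189.0 / 3.715 = 9564.5 m.
ln(336.2/182) = ln(1.8473) = 0.61373.
Δz = 9564.5 × 0.61373 = 5870.0 m.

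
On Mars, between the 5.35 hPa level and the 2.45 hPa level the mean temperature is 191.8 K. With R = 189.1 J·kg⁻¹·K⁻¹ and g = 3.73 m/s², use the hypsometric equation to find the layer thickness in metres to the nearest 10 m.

Hypsometric equation: Δz = (R T̄/g) ln(P₁/P₂).
R T̄/g = 189.1 × 191.8 / 3.73 = 9723.7 m.
ln(5.35/2.45) = ln(2.1837) = 0.78102.
Δz = 9723.7 × 0.78102 = 7594.4 m.

Δz ≈ 7590 m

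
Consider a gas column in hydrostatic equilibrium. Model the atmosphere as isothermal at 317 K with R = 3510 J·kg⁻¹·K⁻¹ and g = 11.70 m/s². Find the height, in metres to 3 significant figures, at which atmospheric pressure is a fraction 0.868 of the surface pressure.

z ≈ 13500 m

Scale height: H = RT/g = 3510 × 317 / 11.70 = 95100 m.
Set P/P₀ = exp(−z/H) = 0.868, so z = −H ln(0.868).
−ln(0.868) = 0.14156; z = 95100 × 0.14156 = 13462 m.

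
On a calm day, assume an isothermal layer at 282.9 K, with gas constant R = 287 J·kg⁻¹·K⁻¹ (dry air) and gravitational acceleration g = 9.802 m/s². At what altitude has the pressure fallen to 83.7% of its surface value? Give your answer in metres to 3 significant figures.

z ≈ 1470 m

Scale height: H = RT/g = 287 × 282.9 / 9.802 = 8283.2 m.
Set P/P₀ = exp(−z/H) = 0.837, so z = −H ln(0.837).
−ln(0.837) = 0.17793; z = 8283.2 × 0.17793 = 1473.8 m.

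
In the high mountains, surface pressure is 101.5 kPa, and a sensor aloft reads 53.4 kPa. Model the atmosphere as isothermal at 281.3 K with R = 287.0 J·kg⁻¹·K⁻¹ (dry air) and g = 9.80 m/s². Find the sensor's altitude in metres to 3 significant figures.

z ≈ 5290 m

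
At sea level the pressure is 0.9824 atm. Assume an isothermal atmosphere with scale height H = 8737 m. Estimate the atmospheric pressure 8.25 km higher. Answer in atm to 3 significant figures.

Barometric formula: P = P₀ exp(−z/H).
z/H = 8250.0/8737.0 = 0.94426; exp(−0.94426) = 0.38897.
P = 0.9824 × 0.38897 = 0.38212 atm.

P ≈ 0.382 atm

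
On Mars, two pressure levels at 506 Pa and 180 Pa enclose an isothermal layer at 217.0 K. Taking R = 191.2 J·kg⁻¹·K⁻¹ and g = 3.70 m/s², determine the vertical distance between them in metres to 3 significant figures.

Hypsometric equation: Δz = (R T̄/g) ln(P₁/P₂).
R T̄/g = 191.2 × 217.0 / 3.70 = 11214 m.
ln(506/180) = ln(2.8111) = 1.0336.
Δz = 11214 × 1.0336 = 11591 m.

Δz ≈ 11600 m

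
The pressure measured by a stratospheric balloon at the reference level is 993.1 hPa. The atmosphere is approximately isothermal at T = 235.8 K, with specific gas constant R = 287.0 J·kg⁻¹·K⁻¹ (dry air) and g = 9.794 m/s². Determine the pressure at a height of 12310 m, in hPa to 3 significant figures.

Scale height: H = RT/g = 287.0 × 235.8 / 9.794 = 6909.8 m.
Barometric formula: P = P₀ exp(−z/H).
z/H = 12310/6909.8 = 1.7815; exp(−1.7815) = 0.16839.
P = 993.1 × 0.16839 = 167.23 hPa.

P ≈ 167 hPa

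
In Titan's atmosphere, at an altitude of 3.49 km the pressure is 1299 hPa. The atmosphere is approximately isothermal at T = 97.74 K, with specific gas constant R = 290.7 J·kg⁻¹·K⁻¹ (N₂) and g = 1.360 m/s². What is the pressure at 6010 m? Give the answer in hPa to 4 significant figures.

Scale height: H = RT/g = 290.7 × 97.74 / 1.360 = 20892 m.
Between two levels, P₂ = P₁ exp(−Δz/H) with Δz = z₂ − z₁.
Δz = 6010.0 − 3490.0 = 2520.0 m; Δz/H = 2520.0/20892 = 0.12062.
P₂ = 1299 × exp(−0.12062) = 1299 × 0.88637 = 1151.4 hPa.

P ≈ 1151 hPa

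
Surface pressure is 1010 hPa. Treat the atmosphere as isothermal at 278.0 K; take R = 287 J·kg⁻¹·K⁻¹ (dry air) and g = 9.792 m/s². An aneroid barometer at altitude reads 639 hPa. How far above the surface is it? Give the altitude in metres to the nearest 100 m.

z ≈ 3700 m

Scale height: H = RT/g = 287 × 278.0 / 9.792 = 8148.1 m.
Invert the barometric formula: z = H ln(P₀/P).
P₀/P = 1010/639 = 1.5806; ln(1.5806) = 0.45780.
z = 8148.1 × 0.45780 = 3730.2 m.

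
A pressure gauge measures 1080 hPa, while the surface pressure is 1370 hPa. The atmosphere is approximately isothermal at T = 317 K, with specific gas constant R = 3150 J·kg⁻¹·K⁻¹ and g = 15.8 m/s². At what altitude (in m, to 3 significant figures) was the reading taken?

z ≈ 15000 m

Scale height: H = RT/g = 3150 × 317 / 15.8 = 63199 m.
Invert the barometric formula: z = H ln(P₀/P).
P₀/P = 1370/1080 = 1.2685; ln(1.2685) = 0.23784.
z = 63199 × 0.23784 = 15031 m.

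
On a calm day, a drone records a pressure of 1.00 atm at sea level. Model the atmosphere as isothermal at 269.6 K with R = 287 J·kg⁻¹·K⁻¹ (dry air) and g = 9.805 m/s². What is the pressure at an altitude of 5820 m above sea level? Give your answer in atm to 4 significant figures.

P ≈ 0.4783 atm

Scale height: H = RT/g = 287 × 269.6 / 9.805 = 7891.4 m.
Barometric formula: P = P₀ exp(−z/H).
z/H = 5820.0/7891.4 = 0.73751; exp(−0.73751) = 0.47830.
P = 1.00 × 0.47830 = 0.47830 atm.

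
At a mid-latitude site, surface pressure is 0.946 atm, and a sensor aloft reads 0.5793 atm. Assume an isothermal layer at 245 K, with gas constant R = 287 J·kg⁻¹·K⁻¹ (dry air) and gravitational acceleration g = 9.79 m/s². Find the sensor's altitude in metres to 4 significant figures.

z ≈ 3522 m

Scale height: H = RT/g = 287 × 245 / 9.79 = 7182.3 m.
Invert the barometric formula: z = H ln(P₀/P).
P₀/P = 0.946/0.5793 = 1.6330; ln(1.6330) = 0.49042.
z = 7182.3 × 0.49042 = 3522.3 m.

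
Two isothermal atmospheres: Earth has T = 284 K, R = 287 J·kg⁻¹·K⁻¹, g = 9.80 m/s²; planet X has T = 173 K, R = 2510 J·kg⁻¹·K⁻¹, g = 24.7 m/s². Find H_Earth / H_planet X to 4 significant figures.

H = RT/g for each body.
H_Earth = 287 × 284 / 9.80 = 8317.1 m.
H_planet X = 2510 × 173 / 24.7 = 17580 m.
H_Earth/H_planet X = 8317.1/17580 = 0.47310.

H_Earth/H_planet X ≈ 0.4731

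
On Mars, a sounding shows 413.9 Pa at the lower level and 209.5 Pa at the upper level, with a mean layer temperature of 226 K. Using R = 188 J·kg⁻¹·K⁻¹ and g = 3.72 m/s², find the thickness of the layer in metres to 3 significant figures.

Hypsometric equation: Δz = (R T̄/g) ln(P₁/P₂).
R T̄/g = 188 × 226 / 3.72 = 11422 m.
ln(413.9/209.5) = ln(1.9757) = 0.68092.
Δz = 11422 × 0.68092 = 7777.5 m.

Δz ≈ 7780 m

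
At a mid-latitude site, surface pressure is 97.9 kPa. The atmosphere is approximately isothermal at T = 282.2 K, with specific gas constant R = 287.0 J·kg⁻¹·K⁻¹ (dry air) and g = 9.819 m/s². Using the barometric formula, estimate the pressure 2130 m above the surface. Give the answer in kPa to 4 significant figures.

Scale height: H = RT/g = 287.0 × 282.2 / 9.819 = 8248.4 m.
Barometric formula: P = P₀ exp(−z/H).
z/H = 2130.0/8248.4 = 0.25823; exp(−0.25823) = 0.77242.
P = 97.9 × 0.77242 = 75.620 kPa.

P ≈ 75.62 kPa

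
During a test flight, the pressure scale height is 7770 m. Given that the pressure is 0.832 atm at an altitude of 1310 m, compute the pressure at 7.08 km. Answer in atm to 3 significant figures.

P ≈ 0.396 atm

Between two levels, P₂ = P₁ exp(−Δz/H) with Δz = z₂ − z₁.
Δz = 7080.0 − 1310.0 = 5770.0 m; Δz/H = 5770.0/7770.0 = 0.74260.
P₂ = 0.832 × exp(−0.74260) = 0.832 × 0.47588 = 0.39593 atm.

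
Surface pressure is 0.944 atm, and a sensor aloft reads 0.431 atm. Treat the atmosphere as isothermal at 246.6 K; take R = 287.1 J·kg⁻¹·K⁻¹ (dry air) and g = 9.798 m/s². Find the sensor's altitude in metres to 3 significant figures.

z ≈ 5670 m

Scale height: H = RT/g = 287.1 × 246.6 / 9.798 = 7225.8 m.
Invert the barometric formula: z = H ln(P₀/P).
P₀/P = 0.944/0.431 = 2.1903; ln(2.1903) = 0.78404.
z = 7225.8 × 0.78404 = 5665.3 m.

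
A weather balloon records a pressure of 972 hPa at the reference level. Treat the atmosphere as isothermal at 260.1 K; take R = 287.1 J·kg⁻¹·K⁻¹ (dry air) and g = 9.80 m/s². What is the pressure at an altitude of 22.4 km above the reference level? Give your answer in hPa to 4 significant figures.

Scale height: H = RT/g = 287.1 × 260.1 / 9.80 = 7619.9 m.
Barometric formula: P = P₀ exp(−z/H).
z/H = 22400/7619.9 = 2.9397; exp(−2.9397) = 0.052882.
P = 972 × 0.052882 = 51.401 hPa.

P ≈ 51.40 hPa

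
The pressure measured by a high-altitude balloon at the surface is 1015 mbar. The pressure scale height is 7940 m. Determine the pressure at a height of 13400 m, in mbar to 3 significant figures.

Barometric formula: P = P₀ exp(−z/H).
z/H = 13400/7940.0 = 1.6877; exp(−1.6877) = 0.18494.
P = 1015 × 0.18494 = 187.71 mbar.

P ≈ 188 mbar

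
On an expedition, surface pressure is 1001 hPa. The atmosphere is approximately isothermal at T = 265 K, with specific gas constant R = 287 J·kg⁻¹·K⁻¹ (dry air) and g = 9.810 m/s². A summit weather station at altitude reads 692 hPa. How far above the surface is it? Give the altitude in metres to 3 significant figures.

z ≈ 2860 m

Scale height: H = RT/g = 287 × 265 / 9.810 = 7752.8 m.
Invert the barometric formula: z = H ln(P₀/P).
P₀/P = 1001/692 = 1.4465; ln(1.4465) = 0.36915.
z = 7752.8 × 0.36915 = 2861.9 m.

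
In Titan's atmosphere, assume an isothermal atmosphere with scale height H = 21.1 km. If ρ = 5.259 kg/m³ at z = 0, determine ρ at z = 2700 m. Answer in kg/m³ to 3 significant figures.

In an isothermal atmosphere, density decays like pressure: ρ = ρ₀ exp(−z/H).
z/H = 2700.0/21100 = 0.12796; exp(−0.12796) = 0.87989.
ρ = 5.259 × 0.87989 = 4.6273 kg/m³.

ρ ≈ 4.63 kg/m³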